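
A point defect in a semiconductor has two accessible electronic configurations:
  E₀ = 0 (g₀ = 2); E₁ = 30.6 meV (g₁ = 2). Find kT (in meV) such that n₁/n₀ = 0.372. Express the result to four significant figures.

30.94 meV

n₁/n₀ = (g₁/g₀) exp[−(E₁−E₀)/kT] = 0.372.
⇒ (E₁−E₀)/kT = ln((2/2)/0.372) = ln(2.68817) = 0.988861.
kT = 30.6 meV / 0.988861 = 30.94 meV.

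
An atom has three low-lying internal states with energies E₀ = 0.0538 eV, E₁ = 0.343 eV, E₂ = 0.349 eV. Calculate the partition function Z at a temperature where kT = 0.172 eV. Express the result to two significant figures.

Eᵢ/kT = 0.3128, 1.994, 2.029.
Z = Σ e^(−Eᵢ/kT) = e^(−0.3128) + e^(−1.994) + e^(−2.029) = 0.7314 + 0.1361 + 0.1315 = 0.9990.

Z = 1.0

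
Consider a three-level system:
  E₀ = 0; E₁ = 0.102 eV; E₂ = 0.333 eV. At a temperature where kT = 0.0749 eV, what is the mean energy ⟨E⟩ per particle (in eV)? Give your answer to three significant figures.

Eᵢ/kT = 0, 1.3618, 4.4459.
Z = Σ e^(−Eᵢ/kT) = e^(−0) + e^(−1.3618) + e^(−4.4459) = 1.0000 + 0.25620 + 0.011727 = 1.2679.
⟨E⟩ = Σ Eᵢ e^(−Eᵢ/kT) / Z = (0·1.0000 + 0.102·0.25620 + 0.333·0.011727) / 1.2679 = 0.0237 eV.

0.0237 eV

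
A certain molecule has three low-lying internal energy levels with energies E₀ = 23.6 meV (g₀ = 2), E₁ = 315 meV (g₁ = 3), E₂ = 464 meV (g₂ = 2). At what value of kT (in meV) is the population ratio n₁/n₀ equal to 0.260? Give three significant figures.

166 meV

n₁/n₀ = (g₁/g₀) exp[−(E₁−E₀)/kT] = 0.260.
⇒ (E₁−E₀)/kT = ln((3/2)/0.260) = ln(5.7692) = 1.7525.
kT = 291.4 meV / 1.7525 = 166 meV.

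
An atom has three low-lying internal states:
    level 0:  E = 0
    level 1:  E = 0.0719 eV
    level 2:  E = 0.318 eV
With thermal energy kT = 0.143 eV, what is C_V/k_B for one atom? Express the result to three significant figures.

Eᵢ/kT = 0, 0.50280, 2.2238.
Z = Σ e^(−Eᵢ/kT) = e^(−0) + e^(−0.50280) + e^(−2.2238) = 1.0000 + 0.60483 + 0.10820 = 1.7130.
⟨E⟩ = 0.045473 eV, ⟨E²⟩ = 0.0082127 eV².
C_V/k_B = (⟨E²⟩ − ⟨E⟩²)/(kT)² = (0.0082127 − 0.0020678)/0.020449 = 0.300.

0.300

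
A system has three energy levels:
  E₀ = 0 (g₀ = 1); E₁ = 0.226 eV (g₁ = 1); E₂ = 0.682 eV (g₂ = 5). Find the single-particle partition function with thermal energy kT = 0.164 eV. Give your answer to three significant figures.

Eᵢ/kT = 0, 1.3780, 4.1585.
Z = Σ gᵢe^(−Eᵢ/kT) = 1·e^(−0) + 1·e^(−1.3780) + 5·e^(−4.1585) = 1.0000 + 0.25208 + 0.078155 = 1.3302.

Z = 1.33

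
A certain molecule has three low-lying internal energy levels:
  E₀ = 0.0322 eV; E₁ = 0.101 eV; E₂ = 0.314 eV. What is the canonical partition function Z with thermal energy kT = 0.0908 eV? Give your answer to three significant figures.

Eᵢ/kT = 0.35463, 1.1123, 3.4581.
Z = Σ e^(−Eᵢ/kT) = e^(−0.35463) + e^(−1.1123) + e^(−3.4581) = 0.70143 + 0.32880 + 0.031490 = 1.0617.

Z = 1.06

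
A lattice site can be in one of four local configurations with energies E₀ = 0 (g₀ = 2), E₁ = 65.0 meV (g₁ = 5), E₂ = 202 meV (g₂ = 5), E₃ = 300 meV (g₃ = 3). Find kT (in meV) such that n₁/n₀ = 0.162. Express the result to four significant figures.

23.75 meV

n₁/n₀ = (g₁/g₀) exp[−(E₁−E₀)/kT] = 0.162.
⇒ (E₁−E₀)/kT = ln((5/2)/0.162) = ln(15.4321) = 2.73645.
kT = 65.0 meV / 2.73645 = 23.75 meV.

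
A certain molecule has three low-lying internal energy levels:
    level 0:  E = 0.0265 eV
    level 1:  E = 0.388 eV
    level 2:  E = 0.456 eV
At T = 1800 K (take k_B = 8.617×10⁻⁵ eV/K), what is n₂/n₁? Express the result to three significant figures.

0.645

k_BT = 8.617×10⁻⁵ × 1800 K = 0.15511 eV.
n₂/n₁ = exp[−(E₂−E₁)/kT] = exp(−(0.068 eV)/(0.15511 eV)) = exp(-0.43840) = 0.645.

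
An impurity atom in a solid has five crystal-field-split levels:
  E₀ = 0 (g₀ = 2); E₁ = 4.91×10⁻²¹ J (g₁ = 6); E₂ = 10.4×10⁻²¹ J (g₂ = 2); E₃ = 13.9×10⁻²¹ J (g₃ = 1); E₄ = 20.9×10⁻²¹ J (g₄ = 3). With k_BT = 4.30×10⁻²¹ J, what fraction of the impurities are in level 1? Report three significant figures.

0.461

Eᵢ/kT = 0, 1.1419, 2.4186, 3.2326, 4.8605.
Z = Σ gᵢe^(−Eᵢ/kT) = 2·e^(−0) + 6·e^(−1.1419) + 2·e^(−2.4186) + 1·e^(−3.2326) + 3·e^(−4.8605) = 2.0000 + 1.9153 + 0.17809 + 0.039455 + 0.023240 = 4.1561.
P₁ = g₁ e^(−E₁/kT) / Z = 1.9153/4.1561 = 0.461.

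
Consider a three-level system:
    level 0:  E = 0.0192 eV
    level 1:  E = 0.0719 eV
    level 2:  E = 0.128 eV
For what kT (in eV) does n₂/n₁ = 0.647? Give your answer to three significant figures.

n₂/n₁ = exp[−(E₂−E₁)/kT] = 0.647.
⇒ (E₂−E₁)/kT = ln(1/0.647) = ln(1.5456) = 0.43541.
kT = 0.0561 eV / 0.43541 = 0.129 eV.

0.129 eV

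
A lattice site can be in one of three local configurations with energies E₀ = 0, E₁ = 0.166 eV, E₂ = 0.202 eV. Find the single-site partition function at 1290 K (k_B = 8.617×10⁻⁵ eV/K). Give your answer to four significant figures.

k_BT = 8.617×10⁻⁵ × 1290 K = 0.111159 eV.
Eᵢ/kT = 0, 1.49336, 1.81722.
Z = Σ e^(−Eᵢ/kT) = e^(−0) + e^(−1.49336) + e^(−1.81722) = 1.00000 + 0.224617 + 0.162477 = 1.38709.

Z = 1.387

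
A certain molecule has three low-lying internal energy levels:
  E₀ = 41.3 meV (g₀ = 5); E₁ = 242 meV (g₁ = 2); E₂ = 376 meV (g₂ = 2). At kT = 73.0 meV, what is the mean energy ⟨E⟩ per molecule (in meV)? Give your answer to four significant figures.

Eᵢ/kT = 0.565753, 3.31507, 5.15068.
Z = Σ gᵢe^(−Eᵢ/kT) = 5·e^(−0.565753) + 2·e^(−3.31507) + 2·e^(−5.15068) = 2.83966 + 0.0726630 + 0.0115909 = 2.92391.
⟨E⟩ = Σ Eᵢ gᵢe^(−Eᵢ/kT) / Z = (41.3·2.83966 + 242·0.0726630 + 376·0.0115909) / 2.92391 = 47.61 meV.

47.61 meV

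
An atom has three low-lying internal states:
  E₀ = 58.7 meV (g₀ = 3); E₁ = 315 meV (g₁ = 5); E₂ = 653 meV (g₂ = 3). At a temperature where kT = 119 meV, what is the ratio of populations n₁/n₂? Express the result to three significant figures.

28.5

n₁/n₂ = (g₁/g₂) exp[−(E₁−E₂)/kT] = (5/3) × exp(−(-338 meV)/(119 meV)) = (5/3) × exp(2.8403) = 28.5.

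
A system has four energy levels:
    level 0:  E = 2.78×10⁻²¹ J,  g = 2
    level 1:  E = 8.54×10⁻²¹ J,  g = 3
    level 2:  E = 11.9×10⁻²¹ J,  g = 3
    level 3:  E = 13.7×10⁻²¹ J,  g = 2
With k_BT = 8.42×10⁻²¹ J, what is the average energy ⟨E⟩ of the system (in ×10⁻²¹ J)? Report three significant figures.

Eᵢ/kT = 0.33017, 1.0143, 1.4133, 1.6271.
Z = Σ gᵢe^(−Eᵢ/kT) = 2·e^(−0.33017) + 3·e^(−1.0143) + 3·e^(−1.4133) + 2·e^(−1.6271) = 1.4376 + 1.0880 + 0.73002 + 0.39300 = 3.6486.
⟨E⟩ = Σ Eᵢ gᵢe^(−Eᵢ/kT) / Z = (2.78·1.4376 + 8.54·1.0880 + 11.9·0.73002 + 13.7·0.39300) / 3.6486 = 7.50 ×10⁻²¹ J.

7.50 ×10⁻²¹ J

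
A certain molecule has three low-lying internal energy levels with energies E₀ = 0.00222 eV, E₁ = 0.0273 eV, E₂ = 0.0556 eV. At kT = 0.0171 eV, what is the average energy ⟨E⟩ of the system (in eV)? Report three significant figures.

Eᵢ/kT = 0.12982, 1.5965, 3.2515.
Z = Σ e^(−Eᵢ/kT) = e^(−0.12982) + e^(−1.5965) + e^(−3.2515) = 0.87825 + 0.20260 + 0.038716 = 1.1196.
⟨E⟩ = Σ Eᵢ e^(−Eᵢ/kT) / Z = (0.00222·0.87825 + 0.0273·0.20260 + 0.0556·0.038716) / 1.1196 = 0.00860 eV.

0.00860 eV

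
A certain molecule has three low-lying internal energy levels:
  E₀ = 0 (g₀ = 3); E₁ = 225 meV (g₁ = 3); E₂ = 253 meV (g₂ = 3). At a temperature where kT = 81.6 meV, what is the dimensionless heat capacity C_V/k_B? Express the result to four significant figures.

Eᵢ/kT = 0, 2.75735, 3.10049.
Z = Σ gᵢe^(−Eᵢ/kT) = 3·e^(−0) + 3·e^(−2.75735) + 3·e^(−3.10049) = 3.00000 + 0.190379 + 0.135081 = 3.32546.
⟨E⟩ = 23.1579 meV, ⟨E²⟩ = 5498.29 meV².
C_V/k_B = (⟨E²⟩ − ⟨E⟩²)/(kT)² = (5498.29 − 536.288)/6658.56 = 0.7452.

0.7452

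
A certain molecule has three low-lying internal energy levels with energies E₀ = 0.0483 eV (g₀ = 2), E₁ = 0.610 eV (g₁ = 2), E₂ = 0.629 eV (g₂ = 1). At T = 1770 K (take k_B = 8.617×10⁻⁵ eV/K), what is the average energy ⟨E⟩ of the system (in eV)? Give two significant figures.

k_BT = 8.617×10⁻⁵ × 1770 K = 0.1525 eV.
Eᵢ/kT = 0.3167, 4.000, 4.125.
Z = Σ gᵢe^(−Eᵢ/kT) = 2·e^(−0.3167) + 2·e^(−4.000) + 1·e^(−4.125) = 1.457 + 0.03663 + 0.01616 = 1.510.
⟨E⟩ = Σ Eᵢ gᵢe^(−Eᵢ/kT) / Z = (0.0483·1.457 + 0.610·0.03663 + 0.629·0.01616) / 1.510 = 0.068 eV.

0.068 eV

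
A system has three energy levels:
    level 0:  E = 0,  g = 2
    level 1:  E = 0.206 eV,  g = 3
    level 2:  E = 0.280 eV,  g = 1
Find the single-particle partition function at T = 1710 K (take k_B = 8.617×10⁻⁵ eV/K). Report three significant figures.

Z = 2.89

k_BT = 8.617×10⁻⁵ × 1710 K = 0.14735 eV.
Eᵢ/kT = 0, 1.3980, 1.9002.
Z = Σ gᵢe^(−Eᵢ/kT) = 2·e^(−0) + 3·e^(−1.3980) + 1·e^(−1.9002) = 2.0000 + 0.74127 + 0.14954 = 2.8908.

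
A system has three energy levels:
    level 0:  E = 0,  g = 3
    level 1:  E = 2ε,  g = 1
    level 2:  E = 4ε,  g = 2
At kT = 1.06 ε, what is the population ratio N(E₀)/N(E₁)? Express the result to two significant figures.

n₀/n₁ = (g₀/g₁) exp[−(E₀−E₁)/kT] = (3/1) × exp(−(-2ε)/(1.06ε)) = (3/1) × exp(1.887) = 20.

20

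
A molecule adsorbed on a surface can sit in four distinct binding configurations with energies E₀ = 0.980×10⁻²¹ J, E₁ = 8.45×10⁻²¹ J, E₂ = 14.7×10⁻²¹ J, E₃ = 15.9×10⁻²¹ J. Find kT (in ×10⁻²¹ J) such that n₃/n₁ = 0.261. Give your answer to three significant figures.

5.55 ×10⁻²¹ J

n₃/n₁ = exp[−(E₃−E₁)/kT] = 0.261.
⇒ (E₃−E₁)/kT = ln(1/0.261) = ln(3.8314) = 1.3432.
kT = 7.45 ×10⁻²¹ J / 1.3432 = 5.55 ×10⁻²¹ J.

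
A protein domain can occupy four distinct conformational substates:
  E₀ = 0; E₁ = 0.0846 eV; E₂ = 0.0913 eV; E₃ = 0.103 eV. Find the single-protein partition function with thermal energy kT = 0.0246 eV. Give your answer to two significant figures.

Z = 1.1

Eᵢ/kT = 0, 3.439, 3.711, 4.187.
Z = Σ e^(−Eᵢ/kT) = e^(−0) + e^(−3.439) + e^(−3.711) + e^(−4.187) = 1.000 + 0.03210 + 0.02445 + 0.01519 = 1.072.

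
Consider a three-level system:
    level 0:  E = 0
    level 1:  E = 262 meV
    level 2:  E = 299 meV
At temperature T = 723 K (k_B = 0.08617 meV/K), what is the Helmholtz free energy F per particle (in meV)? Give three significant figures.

k_BT = 0.08617 × 723 K = 62.301 meV.
Eᵢ/kT = 0, 4.2054, 4.7993.
Z = Σ e^(−Eᵢ/kT) = e^(−0) + e^(−4.2054) + e^(−4.7993) = 1.0000 + 0.014915 + 0.0082355 = 1.0232.
F = −kT ln Z = −62.301 × ln(1.0232) = −62.301 × 0.022935 = -1.43 meV.

-1.43 meV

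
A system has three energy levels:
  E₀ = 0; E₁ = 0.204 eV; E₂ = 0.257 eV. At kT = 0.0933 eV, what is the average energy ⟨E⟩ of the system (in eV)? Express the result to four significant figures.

Eᵢ/kT = 0, 2.18650, 2.75456.
Z = Σ e^(−Eᵢ/kT) = e^(−0) + e^(−2.18650) + e^(−2.75456) = 1.00000 + 0.112309 + 0.0636370 = 1.17595.
⟨E⟩ = Σ Eᵢ e^(−Eᵢ/kT) / Z = (0·1.00000 + 0.204·0.112309 + 0.257·0.0636370) / 1.17595 = 0.03339 eV.

0.03339 eV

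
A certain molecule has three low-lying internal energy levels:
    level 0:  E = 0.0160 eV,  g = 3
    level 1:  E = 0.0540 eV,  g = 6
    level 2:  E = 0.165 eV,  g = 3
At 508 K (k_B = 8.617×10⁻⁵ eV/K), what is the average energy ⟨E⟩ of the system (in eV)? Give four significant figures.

0.03568 eV

k_BT = 8.617×10⁻⁵ × 508 K = 0.0437744 eV.
Eᵢ/kT = 0.365510, 1.23360, 3.76933.
Z = Σ gᵢe^(−Eᵢ/kT) = 3·e^(−0.365510) + 6·e^(−1.23360) + 3·e^(−3.76933) = 2.08153 + 1.74745 + 0.0692025 = 3.89818.
⟨E⟩ = Σ Eᵢ gᵢe^(−Eᵢ/kT) / Z = (0.0160·2.08153 + 0.0540·1.74745 + 0.165·0.0692025) / 3.89818 = 0.03568 eV.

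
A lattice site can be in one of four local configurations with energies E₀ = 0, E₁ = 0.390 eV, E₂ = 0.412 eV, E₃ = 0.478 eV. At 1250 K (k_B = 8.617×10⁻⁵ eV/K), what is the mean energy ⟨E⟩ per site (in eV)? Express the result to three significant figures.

k_BT = 8.617×10⁻⁵ × 1250 K = 0.10771 eV.
Eᵢ/kT = 0, 3.6208, 3.8251, 4.4378.
Z = Σ e^(−Eᵢ/kT) = e^(−0) + e^(−3.6208) + e^(−3.8251) + e^(−4.4378) = 1.0000 + 0.026761 + 0.021816 + 0.011822 = 1.0604.
⟨E⟩ = Σ Eᵢ e^(−Eᵢ/kT) / Z = (0·1.0000 + 0.390·0.026761 + 0.412·0.021816 + 0.478·0.011822) / 1.0604 = 0.0236 eV.

0.0236 eV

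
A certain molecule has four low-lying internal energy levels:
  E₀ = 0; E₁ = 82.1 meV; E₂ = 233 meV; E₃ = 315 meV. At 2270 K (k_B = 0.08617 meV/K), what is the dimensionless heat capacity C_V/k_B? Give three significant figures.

k_BT = 0.08617 × 2270 K = 195.61 meV.
Eᵢ/kT = 0, 0.41971, 1.1911, 1.6103.
Z = Σ e^(−Eᵢ/kT) = e^(−0) + e^(−0.41971) + e^(−1.1911) + e^(−1.6103) = 1.0000 + 0.65724 + 0.30389 + 0.19983 = 2.1610.
⟨E⟩ = 86.864 meV, ⟨E²⟩ = 18860 meV².
C_V/k_B = (⟨E²⟩ − ⟨E⟩²)/(kT)² = (18860 − 7545.4)/38263 = 0.296.

0.296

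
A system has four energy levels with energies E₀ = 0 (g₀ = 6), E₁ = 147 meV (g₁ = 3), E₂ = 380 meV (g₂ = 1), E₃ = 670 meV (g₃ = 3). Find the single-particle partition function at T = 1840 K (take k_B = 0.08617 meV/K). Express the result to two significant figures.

k_BT = 0.08617 × 1840 K = 158.6 meV.
Eᵢ/kT = 0, 0.9269, 2.396, 4.224.
Z = Σ gᵢe^(−Eᵢ/kT) = 6·e^(−0) + 3·e^(−0.9269) + 1·e^(−2.396) + 3·e^(−4.224) = 6.000 + 1.187 + 0.09108 + 0.04392 = 7.322.

Z = 7.3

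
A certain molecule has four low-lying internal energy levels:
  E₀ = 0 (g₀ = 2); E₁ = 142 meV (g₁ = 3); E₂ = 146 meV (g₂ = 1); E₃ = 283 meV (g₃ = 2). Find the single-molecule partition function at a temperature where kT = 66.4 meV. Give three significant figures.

Z = 2.49

Eᵢ/kT = 0, 2.1386, 2.1988, 4.2620.
Z = Σ gᵢe^(−Eᵢ/kT) = 2·e^(−0) + 3·e^(−2.1386) + 1·e^(−2.1988) + 2·e^(−4.2620) = 2.0000 + 0.35346 + 0.11094 + 0.028188 = 2.4926.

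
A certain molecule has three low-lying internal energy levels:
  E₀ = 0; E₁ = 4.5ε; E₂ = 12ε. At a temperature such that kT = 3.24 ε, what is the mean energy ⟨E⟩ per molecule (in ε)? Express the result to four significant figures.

Eᵢ/kT = 0, 1.38889, 3.70370.
Z = Σ e^(−Eᵢ/kT) = e^(−0) + e^(−1.38889) + e^(−3.70370) = 1.00000 + 0.249352 + 0.0246322 = 1.27398.
⟨E⟩ = Σ Eᵢ e^(−Eᵢ/kT) / Z = (0·1.00000 + 4.5·0.249352 + 12·0.0246322) / 1.27398 = 1.113 ε.

1.113 ε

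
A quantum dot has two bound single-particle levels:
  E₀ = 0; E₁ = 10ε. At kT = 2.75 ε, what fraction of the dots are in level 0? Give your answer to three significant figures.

0.974

Eᵢ/kT = 0, 3.6364.
Z = Σ e^(−Eᵢ/kT) = e^(−0) + e^(−3.6364) = 1.0000 + 0.026347 = 1.0263.
P₀ = e^(−E₀/kT) / Z = 1.0000/1.0263 = 0.974.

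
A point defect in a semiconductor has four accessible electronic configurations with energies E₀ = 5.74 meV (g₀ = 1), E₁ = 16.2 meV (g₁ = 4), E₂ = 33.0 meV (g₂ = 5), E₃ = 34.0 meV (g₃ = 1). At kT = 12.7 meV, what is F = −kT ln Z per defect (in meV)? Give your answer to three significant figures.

Eᵢ/kT = 0.45197, 1.2756, 2.5984, 2.6772.
Z = Σ gᵢe^(−Eᵢ/kT) = 1·e^(−0.45197) + 4·e^(−1.2756) + 5·e^(−2.5984) + 1·e^(−2.6772) = 0.63637 + 1.1171 + 0.37196 + 0.068755 = 2.1942.
F = −kT ln Z = −12.7 × ln(2.1942) = −12.7 × 0.78582 = -9.98 meV.

-9.98 meV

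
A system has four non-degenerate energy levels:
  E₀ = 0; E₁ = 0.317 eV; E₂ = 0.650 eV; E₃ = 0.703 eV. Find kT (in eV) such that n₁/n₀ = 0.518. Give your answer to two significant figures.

n₁/n₀ = exp[−(E₁−E₀)/kT] = 0.518.
⇒ (E₁−E₀)/kT = ln(1/0.518) = ln(1.931) = 0.6580.
kT = 0.317 eV / 0.6580 = 0.48 eV.

0.48 eV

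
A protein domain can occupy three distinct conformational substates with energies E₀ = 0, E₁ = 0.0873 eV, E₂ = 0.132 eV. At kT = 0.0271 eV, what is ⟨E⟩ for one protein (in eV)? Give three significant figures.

Eᵢ/kT = 0, 3.2214, 4.8708.
Z = Σ e^(−Eᵢ/kT) = e^(−0) + e^(−3.2214) + e^(−4.8708) = 1.0000 + 0.039899 + 0.0076672 = 1.0476.
⟨E⟩ = Σ Eᵢ e^(−Eᵢ/kT) / Z = (0·1.0000 + 0.0873·0.039899 + 0.132·0.0076672) / 1.0476 = 0.00429 eV.

0.00429 eV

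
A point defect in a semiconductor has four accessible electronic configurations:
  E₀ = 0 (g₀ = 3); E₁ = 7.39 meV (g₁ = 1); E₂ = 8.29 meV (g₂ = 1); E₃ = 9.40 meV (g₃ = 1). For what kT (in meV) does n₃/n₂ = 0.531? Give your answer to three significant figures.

1.75 meV

n₃/n₂ = (g₃/g₂) exp[−(E₃−E₂)/kT] = 0.531.
⇒ (E₃−E₂)/kT = ln((1/1)/0.531) = ln(1.8832) = 0.63297.
kT = 1.11 meV / 0.63297 = 1.75 meV.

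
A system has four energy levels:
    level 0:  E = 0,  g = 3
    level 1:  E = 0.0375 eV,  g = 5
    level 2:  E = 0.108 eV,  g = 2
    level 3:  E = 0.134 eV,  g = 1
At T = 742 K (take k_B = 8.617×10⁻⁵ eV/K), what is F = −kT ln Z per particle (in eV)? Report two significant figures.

-0.12 eV

k_BT = 8.617×10⁻⁵ × 742 K = 0.06394 eV.
Eᵢ/kT = 0, 0.5865, 1.689, 2.096.
Z = Σ gᵢe^(−Eᵢ/kT) = 3·e^(−0) + 5·e^(−0.5865) + 2·e^(−1.689) + 1·e^(−2.096) = 3.000 + 2.781 + 0.3694 + 0.1229 = 6.273.
F = −kT ln Z = −0.06394 × ln(6.273) = −0.06394 × 1.836 = -0.12 eV.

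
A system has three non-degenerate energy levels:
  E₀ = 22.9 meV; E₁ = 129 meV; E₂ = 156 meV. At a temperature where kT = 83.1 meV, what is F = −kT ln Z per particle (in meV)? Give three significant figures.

Eᵢ/kT = 0.27557, 1.5523, 1.8773.
Z = Σ e^(−Eᵢ/kT) = e^(−0.27557) + e^(−1.5523) + e^(−1.8773) = 0.75914 + 0.21176 + 0.15300 = 1.1239.
F = −kT ln Z = −83.1 × ln(1.1239) = −83.1 × 0.11680 = -9.71 meV.

-9.71 meV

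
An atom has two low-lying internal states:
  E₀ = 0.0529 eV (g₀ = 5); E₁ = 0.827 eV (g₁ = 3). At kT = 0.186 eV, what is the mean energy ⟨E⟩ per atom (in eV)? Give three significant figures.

0.0601 eV

Eᵢ/kT = 0.28441, 4.4462.
Z = Σ gᵢe^(−Eᵢ/kT) = 5·e^(−0.28441) + 3·e^(−4.4462) = 3.7623 + 0.035169 = 3.7975.
⟨E⟩ = Σ Eᵢ gᵢe^(−Eᵢ/kT) / Z = (0.0529·3.7623 + 0.827·0.035169) / 3.7975 = 0.0601 eV.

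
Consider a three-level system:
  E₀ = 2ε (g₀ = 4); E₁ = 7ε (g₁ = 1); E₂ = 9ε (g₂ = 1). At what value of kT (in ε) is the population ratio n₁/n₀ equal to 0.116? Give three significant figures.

n₁/n₀ = (g₁/g₀) exp[−(E₁−E₀)/kT] = 0.116.
⇒ (E₁−E₀)/kT = ln((1/4)/0.116) = ln(2.1552) = 0.76788.
kT = 5ε / 0.76788 = 6.51 ε.

6.51 ε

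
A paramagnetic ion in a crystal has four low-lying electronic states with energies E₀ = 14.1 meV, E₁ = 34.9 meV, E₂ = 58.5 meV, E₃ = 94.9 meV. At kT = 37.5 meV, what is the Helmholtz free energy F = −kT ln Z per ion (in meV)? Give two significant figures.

Eᵢ/kT = 0.3760, 0.9307, 1.560, 2.531.
Z = Σ e^(−Eᵢ/kT) = e^(−0.3760) + e^(−0.9307) + e^(−1.560) + e^(−2.531) = 0.6866 + 0.3943 + 0.2101 + 0.07958 = 1.371.
F = −kT ln Z = −37.5 × ln(1.371) = −37.5 × 0.3155 = -12 meV.

-12 meV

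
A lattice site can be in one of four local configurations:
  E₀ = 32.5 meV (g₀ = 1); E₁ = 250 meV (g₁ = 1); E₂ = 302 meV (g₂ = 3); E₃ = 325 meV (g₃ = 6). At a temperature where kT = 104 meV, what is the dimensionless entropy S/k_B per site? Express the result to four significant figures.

Eᵢ/kT = 0.312500, 2.40385, 2.90385, 3.12500.
Z = Σ gᵢe^(−Eᵢ/kT) = 1·e^(−0.312500) + 1·e^(−2.40385) + 3·e^(−2.90385) + 6·e^(−3.12500) = 0.731616 + 0.0903694 + 0.164435 + 0.263622 = 1.25004.
⟨E⟩ = Σ EᵢPᵢ = 145.360 meV.
S/k_B = ln Z + ⟨E⟩/kT = ln(1.25004) + 145.360/104 = 0.223176 + 1.39769 = 1.621.

1.621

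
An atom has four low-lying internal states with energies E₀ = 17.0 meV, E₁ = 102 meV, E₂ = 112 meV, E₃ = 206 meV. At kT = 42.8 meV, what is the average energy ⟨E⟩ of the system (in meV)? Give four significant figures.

Eᵢ/kT = 0.397196, 2.38318, 2.61682, 4.81308.
Z = Σ e^(−Eᵢ/kT) = e^(−0.397196) + e^(−2.38318) + e^(−2.61682) + e^(−4.81308) = 0.672202 + 0.0922567 + 0.0730347 + 0.00812280 = 0.845616.
⟨E⟩ = Σ Eᵢ e^(−Eᵢ/kT) / Z = (17.0·0.672202 + 102·0.0922567 + 112·0.0730347 + 206·0.00812280) / 0.845616 = 36.29 meV.

36.29 meV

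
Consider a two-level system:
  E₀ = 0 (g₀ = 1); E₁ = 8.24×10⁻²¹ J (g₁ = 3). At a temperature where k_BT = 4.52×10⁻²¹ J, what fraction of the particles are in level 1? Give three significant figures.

Eᵢ/kT = 0, 1.8230.
Z = Σ gᵢe^(−Eᵢ/kT) = 1·e^(−0) + 3·e^(−1.8230) = 1.0000 + 0.48462 = 1.4846.
P₁ = g₁ e^(−E₁/kT) / Z = 0.48462/1.4846 = 0.326.

0.326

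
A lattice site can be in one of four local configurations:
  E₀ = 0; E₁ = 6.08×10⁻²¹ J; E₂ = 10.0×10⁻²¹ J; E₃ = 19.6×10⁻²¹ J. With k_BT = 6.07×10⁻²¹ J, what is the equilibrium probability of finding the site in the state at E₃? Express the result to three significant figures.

Eᵢ/kT = 0, 1.0016, 1.6474, 3.2290.
Z = Σ e^(−Eᵢ/kT) = e^(−0) + e^(−1.0016) + e^(−1.6474) + e^(−3.2290) = 1.0000 + 0.36729 + 0.19255 + 0.039597 = 1.5994.
P₃ = e^(−E₃/kT) / Z = 0.039597/1.5994 = 0.0248.

0.0248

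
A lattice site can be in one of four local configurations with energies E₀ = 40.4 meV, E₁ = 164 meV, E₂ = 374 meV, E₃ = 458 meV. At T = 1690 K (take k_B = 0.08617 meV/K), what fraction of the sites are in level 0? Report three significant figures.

0.631

k_BT = 0.08617 × 1690 K = 145.63 meV.
Eᵢ/kT = 0.27742, 1.1261, 2.5682, 3.1450.
Z = Σ e^(−Eᵢ/kT) = e^(−0.27742) + e^(−1.1261) + e^(−2.5682) + e^(−3.1450) = 0.75774 + 0.32430 + 0.076673 + 0.043067 = 1.2018.
P₀ = e^(−E₀/kT) / Z = 0.75774/1.2018 = 0.631.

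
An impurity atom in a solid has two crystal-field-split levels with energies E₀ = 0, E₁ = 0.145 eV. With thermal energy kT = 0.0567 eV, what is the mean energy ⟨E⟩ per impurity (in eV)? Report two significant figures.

0.010 eV

Eᵢ/kT = 0, 2.557.
Z = Σ e^(−Eᵢ/kT) = e^(−0) + e^(−2.557) = 1.000 + 0.07754 = 1.078.
⟨E⟩ = Σ Eᵢ e^(−Eᵢ/kT) / Z = (0·1.000 + 0.145·0.07754) / 1.078 = 0.010 eV.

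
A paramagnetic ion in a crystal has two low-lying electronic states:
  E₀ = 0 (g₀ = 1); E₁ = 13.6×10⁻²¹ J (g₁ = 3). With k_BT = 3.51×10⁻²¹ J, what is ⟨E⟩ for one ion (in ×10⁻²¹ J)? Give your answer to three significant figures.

Eᵢ/kT = 0, 3.8746.
Z = Σ gᵢe^(−Eᵢ/kT) = 1·e^(−0) + 3·e^(−3.8746) = 1.0000 + 0.062288 = 1.0623.
⟨E⟩ = Σ Eᵢ gᵢe^(−Eᵢ/kT) / Z = (0·1.0000 + 13.6·0.062288) / 1.0623 = 0.797 ×10⁻²¹ J.

0.797 ×10⁻²¹ J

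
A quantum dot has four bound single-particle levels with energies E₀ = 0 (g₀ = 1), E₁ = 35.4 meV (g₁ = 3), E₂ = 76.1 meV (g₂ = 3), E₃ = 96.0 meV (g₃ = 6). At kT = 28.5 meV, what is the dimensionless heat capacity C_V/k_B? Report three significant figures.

Eᵢ/kT = 0, 1.2421, 2.6702, 3.3684.
Z = Σ gᵢe^(−Eᵢ/kT) = 1·e^(−0) + 3·e^(−1.2421) + 3·e^(−2.6702) + 6·e^(−3.3684) = 1.0000 + 0.86633 + 0.20772 + 0.20667 = 2.2807.
⟨E⟩ = 29.077 meV, ⟨E²⟩ = 1838.6 meV².
C_V/k_B = (⟨E²⟩ − ⟨E⟩²)/(kT)² = (1838.6 − 845.47)/812.25 = 1.22.

1.22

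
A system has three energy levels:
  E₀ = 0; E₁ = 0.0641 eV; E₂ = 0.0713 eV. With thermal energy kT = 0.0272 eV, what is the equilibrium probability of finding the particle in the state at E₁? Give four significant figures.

0.08115

Eᵢ/kT = 0, 2.35662, 2.62132.
Z = Σ e^(−Eᵢ/kT) = e^(−0) + e^(−2.35662) + e^(−2.62132) = 1.00000 + 0.0947399 + 0.0727068 = 1.16745.
P₁ = e^(−E₁/kT) / Z = 0.0947399/1.16745 = 0.08115.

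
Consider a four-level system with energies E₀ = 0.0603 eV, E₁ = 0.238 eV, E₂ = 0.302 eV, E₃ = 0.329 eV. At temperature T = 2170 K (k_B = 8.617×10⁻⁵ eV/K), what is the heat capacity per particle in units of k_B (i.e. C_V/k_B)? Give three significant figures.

k_BT = 8.617×10⁻⁵ × 2170 K = 0.18699 eV.
Eᵢ/kT = 0.32248, 1.2728, 1.6151, 1.7595.
Z = Σ e^(−Eᵢ/kT) = e^(−0.32248) + e^(−1.2728) + e^(−1.6151) + e^(−1.7595) = 0.72435 + 0.28005 + 0.19887 + 0.17213 = 1.3754.
⟨E⟩ = 0.16506 eV, ⟨E²⟩ = 0.040182 eV².
C_V/k_B = (⟨E²⟩ − ⟨E⟩²)/(kT)² = (0.040182 − 0.027245)/0.034965 = 0.370.

0.370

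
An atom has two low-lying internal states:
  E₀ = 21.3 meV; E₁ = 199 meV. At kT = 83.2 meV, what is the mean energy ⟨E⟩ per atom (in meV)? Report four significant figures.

Eᵢ/kT = 0.256010, 2.39183.
Z = Σ e^(−Eᵢ/kT) = e^(−0.256010) + e^(−2.39183) = 0.774134 + 0.0914622 = 0.865596.
⟨E⟩ = Σ Eᵢ e^(−Eᵢ/kT) / Z = (21.3·0.774134 + 199·0.0914622) / 0.865596 = 40.08 meV.

40.08 meV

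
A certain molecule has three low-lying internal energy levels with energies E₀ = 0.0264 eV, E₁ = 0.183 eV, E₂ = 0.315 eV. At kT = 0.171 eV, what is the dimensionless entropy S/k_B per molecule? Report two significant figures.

0.89

Eᵢ/kT = 0.1544, 1.070, 1.842.
Z = Σ e^(−Eᵢ/kT) = e^(−0.1544) + e^(−1.070) + e^(−1.842) = 0.8569 + 0.3430 + 0.1585 = 1.358.
⟨E⟩ = Σ EᵢPᵢ = 0.09965 eV.
S/k_B = ln Z + ⟨E⟩/kT = ln(1.358) + 0.09965/0.171 = 0.3060 + 0.5827 = 0.89.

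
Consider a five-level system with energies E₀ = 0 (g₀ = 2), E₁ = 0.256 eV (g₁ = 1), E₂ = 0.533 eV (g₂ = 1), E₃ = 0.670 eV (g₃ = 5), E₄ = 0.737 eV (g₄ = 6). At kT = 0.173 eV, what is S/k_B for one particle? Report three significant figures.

Eᵢ/kT = 0, 1.4798, 3.0809, 3.8728, 4.2601.
Z = Σ gᵢe^(−Eᵢ/kT) = 2·e^(−0) + 1·e^(−1.4798) + 1·e^(−3.0809) + 5·e^(−3.8728) + 6·e^(−4.2601) = 2.0000 + 0.22768 + 0.045918 + 0.10400 + 0.084725 = 2.4623.
⟨E⟩ = Σ EᵢPᵢ = 0.087269 eV.
S/k_B = ln Z + ⟨E⟩/kT = ln(2.4623) + 0.087269/0.173 = 0.90110 + 0.50445 = 1.41.

1.41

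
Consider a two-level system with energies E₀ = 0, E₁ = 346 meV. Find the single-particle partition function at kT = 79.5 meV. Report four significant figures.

Eᵢ/kT = 0, 4.35220.
Z = Σ e^(−Eᵢ/kT) = e^(−0) + e^(−4.35220) = 1.00000 + 0.0128784 = 1.01288.

Z = 1.013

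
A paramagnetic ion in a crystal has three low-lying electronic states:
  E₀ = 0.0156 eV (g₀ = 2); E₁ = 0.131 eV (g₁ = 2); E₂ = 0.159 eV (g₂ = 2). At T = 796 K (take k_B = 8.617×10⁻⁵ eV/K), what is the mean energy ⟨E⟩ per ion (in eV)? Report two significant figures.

k_BT = 8.617×10⁻⁵ × 796 K = 0.06859 eV.
Eᵢ/kT = 0.2274, 1.910, 2.318.
Z = Σ gᵢe^(−Eᵢ/kT) = 2·e^(−0.2274) + 2·e^(−1.910) + 2·e^(−2.318) = 1.593 + 0.2962 + 0.1969 = 2.086.
⟨E⟩ = Σ Eᵢ gᵢe^(−Eᵢ/kT) / Z = (0.0156·1.593 + 0.131·0.2962 + 0.159·0.1969) / 2.086 = 0.046 eV.

0.046 eV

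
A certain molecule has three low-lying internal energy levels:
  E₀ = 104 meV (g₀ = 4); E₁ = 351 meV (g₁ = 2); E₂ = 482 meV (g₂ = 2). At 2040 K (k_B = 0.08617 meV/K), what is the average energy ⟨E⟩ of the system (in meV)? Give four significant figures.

148.3 meV

k_BT = 0.08617 × 2040 K = 175.787 meV.
Eᵢ/kT = 0.591625, 1.99673, 2.74195.
Z = Σ gᵢe^(−Eᵢ/kT) = 4·e^(−0.591625) + 2·e^(−1.99673) + 2·e^(−2.74195) = 2.21371 + 0.271557 + 0.128889 = 2.61416.
⟨E⟩ = Σ Eᵢ gᵢe^(−Eᵢ/kT) / Z = (104·2.21371 + 351·0.271557 + 482·0.128889) / 2.61416 = 148.3 meV.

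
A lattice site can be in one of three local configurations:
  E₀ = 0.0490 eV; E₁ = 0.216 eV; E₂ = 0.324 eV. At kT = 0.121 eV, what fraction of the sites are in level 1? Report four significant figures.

Eᵢ/kT = 0.404959, 1.78512, 2.67769.
Z = Σ e^(−Eᵢ/kT) = e^(−0.404959) + e^(−1.78512) + e^(−2.67769) = 0.667004 + 0.167777 + 0.0687217 = 0.903503.
P₁ = e^(−E₁/kT) / Z = 0.167777/0.903503 = 0.1857.

0.1857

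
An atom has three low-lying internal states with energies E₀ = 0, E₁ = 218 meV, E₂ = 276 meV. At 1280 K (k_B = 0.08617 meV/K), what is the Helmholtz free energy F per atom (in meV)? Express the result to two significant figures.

k_BT = 0.08617 × 1280 K = 110.3 meV.
Eᵢ/kT = 0, 1.976, 2.502.
Z = Σ e^(−Eᵢ/kT) = e^(−0) + e^(−1.976) + e^(−2.502) = 1.000 + 0.1386 + 0.08192 = 1.221.
F = −kT ln Z = −110.3 × ln(1.221) = −110.3 × 0.1997 = -22 meV.

-22 meV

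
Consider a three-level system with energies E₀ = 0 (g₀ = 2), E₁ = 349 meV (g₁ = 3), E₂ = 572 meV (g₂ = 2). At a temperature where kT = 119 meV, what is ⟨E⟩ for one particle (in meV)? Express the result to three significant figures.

29.9 meV

Eᵢ/kT = 0, 2.9328, 4.8067.
Z = Σ gᵢe^(−Eᵢ/kT) = 2·e^(−0) + 3·e^(−2.9328) + 2·e^(−4.8067) = 2.0000 + 0.15974 + 0.016350 = 2.1761.
⟨E⟩ = Σ Eᵢ gᵢe^(−Eᵢ/kT) / Z = (0·2.0000 + 349·0.15974 + 572·0.016350) / 2.1761 = 29.9 meV.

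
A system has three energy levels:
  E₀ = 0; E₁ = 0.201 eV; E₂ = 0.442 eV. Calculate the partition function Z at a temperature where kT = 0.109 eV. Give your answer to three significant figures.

Z = 1.18

Eᵢ/kT = 0, 1.8440, 4.0550.
Z = Σ e^(−Eᵢ/kT) = e^(−0) + e^(−1.8440) + e^(−4.0550) = 1.0000 + 0.15818 + 0.017335 = 1.1755.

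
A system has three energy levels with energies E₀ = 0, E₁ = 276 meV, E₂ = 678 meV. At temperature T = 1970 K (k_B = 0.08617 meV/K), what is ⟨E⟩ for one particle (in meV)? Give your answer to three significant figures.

55.0 meV

k_BT = 0.08617 × 1970 K = 169.75 meV.
Eᵢ/kT = 0, 1.6259, 3.9941.
Z = Σ e^(−Eᵢ/kT) = e^(−0) + e^(−1.6259) + e^(−3.9941) = 1.0000 + 0.19673 + 0.018424 = 1.2152.
⟨E⟩ = Σ Eᵢ e^(−Eᵢ/kT) / Z = (0·1.0000 + 276·0.19673 + 678·0.018424) / 1.2152 = 55.0 meV.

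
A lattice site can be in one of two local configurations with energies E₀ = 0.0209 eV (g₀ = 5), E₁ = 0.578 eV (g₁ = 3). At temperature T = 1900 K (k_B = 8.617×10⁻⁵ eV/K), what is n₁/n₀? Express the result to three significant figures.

0.0200

k_BT = 8.617×10⁻⁵ × 1900 K = 0.16372 eV.
n₁/n₀ = (g₁/g₀) exp[−(E₁−E₀)/kT] = (3/5) × exp(−(0.5571 eV)/(0.16372 eV)) = (3/5) × exp(-3.4028) = 0.0200.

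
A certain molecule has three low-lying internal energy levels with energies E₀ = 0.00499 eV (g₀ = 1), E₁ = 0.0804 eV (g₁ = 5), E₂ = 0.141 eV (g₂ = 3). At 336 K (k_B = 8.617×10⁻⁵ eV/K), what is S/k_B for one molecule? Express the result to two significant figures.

1.1

k_BT = 8.617×10⁻⁵ × 336 K = 0.02895 eV.
Eᵢ/kT = 0.1724, 2.777, 4.870.
Z = Σ gᵢe^(−Eᵢ/kT) = 1·e^(−0.1724) + 5·e^(−2.777) + 3·e^(−4.870) = 0.8416 + 0.3111 + 0.02302 = 1.176.
⟨E⟩ = Σ EᵢPᵢ = 0.02760 eV.
S/k_B = ln Z + ⟨E⟩/kT = ln(1.176) + 0.02760/0.02895 = 0.1621 + 0.9534 = 1.1.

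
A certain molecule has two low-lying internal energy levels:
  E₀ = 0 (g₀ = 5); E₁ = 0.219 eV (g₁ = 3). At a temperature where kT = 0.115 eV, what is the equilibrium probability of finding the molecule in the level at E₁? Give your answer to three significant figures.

Eᵢ/kT = 0, 1.9043.
Z = Σ gᵢe^(−Eᵢ/kT) = 5·e^(−0) + 3·e^(−1.9043) = 5.0000 + 0.44678 = 5.4468.
P₁ = g₁ e^(−E₁/kT) / Z = 0.44678/5.4468 = 0.0820.

0.0820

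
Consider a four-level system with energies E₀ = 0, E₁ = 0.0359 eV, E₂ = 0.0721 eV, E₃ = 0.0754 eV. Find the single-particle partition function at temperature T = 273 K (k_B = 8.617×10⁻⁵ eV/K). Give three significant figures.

Z = 1.30

k_BT = 8.617×10⁻⁵ × 273 K = 0.023524 eV.
Eᵢ/kT = 0, 1.5261, 3.0650, 3.2052.
Z = Σ e^(−Eᵢ/kT) = e^(−0) + e^(−1.5261) + e^(−3.0650) + e^(−3.2052) = 1.0000 + 0.21738 + 0.046654 + 0.040551 = 1.3046.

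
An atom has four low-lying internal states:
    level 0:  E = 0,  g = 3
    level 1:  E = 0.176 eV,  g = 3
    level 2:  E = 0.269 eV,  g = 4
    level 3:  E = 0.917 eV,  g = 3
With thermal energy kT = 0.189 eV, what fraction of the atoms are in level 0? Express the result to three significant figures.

Eᵢ/kT = 0, 0.93122, 1.4233, 4.8519.
Z = Σ gᵢe^(−Eᵢ/kT) = 3·e^(−0) + 3·e^(−0.93122) + 4·e^(−1.4233) + 3·e^(−4.8519) = 3.0000 + 1.1822 + 0.96367 + 0.023441 = 5.1693.
P₀ = g₀ e^(−E₀/kT) / Z = 3.0000/5.1693 = 0.580.

0.580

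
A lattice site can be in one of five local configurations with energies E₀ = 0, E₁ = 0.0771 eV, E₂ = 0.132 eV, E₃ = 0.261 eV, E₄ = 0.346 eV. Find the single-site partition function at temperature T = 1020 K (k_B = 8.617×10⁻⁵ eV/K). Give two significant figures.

k_BT = 8.617×10⁻⁵ × 1020 K = 0.08789 eV.
Eᵢ/kT = 0, 0.8772, 1.502, 2.970, 3.937.
Z = Σ e^(−Eᵢ/kT) = e^(−0) + e^(−0.8772) + e^(−1.502) + e^(−2.970) + e^(−3.937) = 1.000 + 0.4159 + 0.2227 + 0.05130 + 0.01951 = 1.709.

Z = 1.7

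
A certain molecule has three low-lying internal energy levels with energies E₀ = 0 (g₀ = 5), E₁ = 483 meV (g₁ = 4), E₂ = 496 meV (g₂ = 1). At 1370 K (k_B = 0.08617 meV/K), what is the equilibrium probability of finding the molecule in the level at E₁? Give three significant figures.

k_BT = 0.08617 × 1370 K = 118.05 meV.
Eᵢ/kT = 0, 4.0915, 4.2016.
Z = Σ gᵢe^(−Eᵢ/kT) = 5·e^(−0) + 4·e^(−4.0915) + 1·e^(−4.2016) = 5.0000 + 0.066857 + 0.014972 = 5.0818.
P₁ = g₁ e^(−E₁/kT) / Z = 0.066857/5.0818 = 0.0132.

0.0132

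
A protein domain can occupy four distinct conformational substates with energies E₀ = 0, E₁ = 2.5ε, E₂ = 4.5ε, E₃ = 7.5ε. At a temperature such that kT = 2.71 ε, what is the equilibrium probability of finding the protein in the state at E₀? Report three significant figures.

Eᵢ/kT = 0, 0.92251, 1.6605, 2.7675.
Z = Σ e^(−Eᵢ/kT) = e^(−0) + e^(−0.92251) + e^(−1.6605) + e^(−2.7675) = 1.0000 + 0.39752 + 0.19004 + 0.062819 = 1.6504.
P₀ = e^(−E₀/kT) / Z = 1.0000/1.6504 = 0.606.

0.606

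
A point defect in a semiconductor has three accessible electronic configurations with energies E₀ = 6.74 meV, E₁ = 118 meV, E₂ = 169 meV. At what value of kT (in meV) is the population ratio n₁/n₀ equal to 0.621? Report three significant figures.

n₁/n₀ = exp[−(E₁−E₀)/kT] = 0.621.
⇒ (E₁−E₀)/kT = ln(1/0.621) = ln(1.6103) = 0.47642.
kT = 111.26 meV / 0.47642 = 234 meV.

234 meV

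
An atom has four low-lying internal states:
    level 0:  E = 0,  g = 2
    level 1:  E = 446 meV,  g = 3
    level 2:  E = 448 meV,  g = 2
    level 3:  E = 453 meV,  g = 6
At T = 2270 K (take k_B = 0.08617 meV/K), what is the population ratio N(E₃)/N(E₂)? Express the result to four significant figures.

2.924

k_BT = 0.08617 × 2270 K = 195.606 meV.
n₃/n₂ = (g₃/g₂) exp[−(E₃−E₂)/kT] = (6/2) × exp(−(5 meV)/(195.606 meV)) = (6/2) × exp(-0.0255616) = 2.924.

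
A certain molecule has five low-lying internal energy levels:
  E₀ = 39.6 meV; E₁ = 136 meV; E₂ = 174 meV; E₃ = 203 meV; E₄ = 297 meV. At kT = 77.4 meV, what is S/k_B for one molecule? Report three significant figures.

1.12

Eᵢ/kT = 0.51163, 1.7571, 2.2481, 2.6227, 3.8372.
Z = Σ e^(−Eᵢ/kT) = e^(−0.51163) + e^(−1.7571) + e^(−2.2481) + e^(−2.6227) + e^(−3.8372) = 0.59952 + 0.17254 + 0.10560 + 0.072607 + 0.021554 = 0.97182.
⟨E⟩ = Σ EᵢPᵢ = 89.236 meV.
S/k_B = ln Z + ⟨E⟩/kT = ln(0.97182) + 89.236/77.4 = -0.028585 + 1.1529 = 1.12.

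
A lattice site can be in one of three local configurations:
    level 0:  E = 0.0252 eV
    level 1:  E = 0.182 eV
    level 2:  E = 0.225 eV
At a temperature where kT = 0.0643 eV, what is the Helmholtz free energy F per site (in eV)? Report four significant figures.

Eᵢ/kT = 0.391913, 2.83048, 3.49922.
Z = Σ e^(−Eᵢ/kT) = e^(−0.391913) + e^(−2.83048) + e^(−3.49922) = 0.675763 + 0.0589845 + 0.0302209 = 0.764968.
F = −kT ln Z = −0.0643 × ln(0.764968) = −0.0643 × -0.267921 = 0.01723 eV.

0.01723 eV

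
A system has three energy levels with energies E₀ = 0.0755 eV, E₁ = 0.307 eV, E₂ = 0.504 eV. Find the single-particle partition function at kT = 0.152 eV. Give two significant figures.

Z = 0.78

Eᵢ/kT = 0.4967, 2.020, 3.316.
Z = Σ e^(−Eᵢ/kT) = e^(−0.4967) + e^(−2.020) + e^(−3.316) = 0.6085 + 0.1327 + 0.03630 = 0.7775.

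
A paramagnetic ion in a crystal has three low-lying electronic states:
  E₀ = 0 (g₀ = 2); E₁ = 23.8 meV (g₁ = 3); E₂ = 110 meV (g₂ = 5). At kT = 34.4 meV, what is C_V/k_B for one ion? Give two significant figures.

Eᵢ/kT = 0, 0.6919, 3.198.
Z = Σ gᵢe^(−Eᵢ/kT) = 2·e^(−0) + 3·e^(−0.6919) + 5·e^(−3.198) = 2.000 + 1.502 + 0.2042 = 3.706.
⟨E⟩ = 15.71 meV, ⟨E²⟩ = 896.3 meV².
C_V/k_B = (⟨E²⟩ − ⟨E⟩²)/(kT)² = (896.3 − 246.8)/1183 = 0.55.

0.55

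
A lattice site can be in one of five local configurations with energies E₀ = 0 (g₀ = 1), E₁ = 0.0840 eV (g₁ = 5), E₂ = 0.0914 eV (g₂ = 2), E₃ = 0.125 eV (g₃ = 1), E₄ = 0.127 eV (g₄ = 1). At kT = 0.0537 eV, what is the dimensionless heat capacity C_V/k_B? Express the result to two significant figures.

Eᵢ/kT = 0, 1.564, 1.702, 2.328, 2.365.
Z = Σ gᵢe^(−Eᵢ/kT) = 1·e^(−0) + 5·e^(−1.564) + 2·e^(−1.702) + 1·e^(−2.328) + 1·e^(−2.365) = 1.000 + 1.046 + 0.3646 + 0.09749 + 0.09395 = 2.602.
⟨E⟩ = 0.05584 eV, ⟨E²⟩ = 0.005175 eV².
C_V/k_B = (⟨E²⟩ − ⟨E⟩²)/(kT)² = (0.005175 − 0.003118)/0.002884 = 0.71.

0.71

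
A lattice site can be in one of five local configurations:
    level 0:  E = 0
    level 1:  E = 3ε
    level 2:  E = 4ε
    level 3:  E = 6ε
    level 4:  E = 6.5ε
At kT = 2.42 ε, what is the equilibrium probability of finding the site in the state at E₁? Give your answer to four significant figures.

0.1773

Eᵢ/kT = 0, 1.23967, 1.65289, 2.47934, 2.68595.
Z = Σ e^(−Eᵢ/kT) = e^(−0) + e^(−1.23967) + e^(−1.65289) + e^(−2.47934) + e^(−2.68595) = 1.00000 + 0.289480 + 0.191496 + 0.0837985 + 0.0681564 = 1.63293.
P₁ = e^(−E₁/kT) / Z = 0.289480/1.63293 = 0.1773.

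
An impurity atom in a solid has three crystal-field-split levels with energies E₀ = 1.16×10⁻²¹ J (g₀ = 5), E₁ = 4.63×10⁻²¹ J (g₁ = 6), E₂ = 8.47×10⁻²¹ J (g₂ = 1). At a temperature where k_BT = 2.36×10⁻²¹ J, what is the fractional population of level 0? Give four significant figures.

0.7783

Eᵢ/kT = 0.491525, 1.96186, 3.58898.
Z = Σ gᵢe^(−Eᵢ/kT) = 5·e^(−0.491525) + 6·e^(−1.96186) + 1·e^(−3.58898) = 3.05846 + 0.843580 + 0.0276265 = 3.92967.
P₀ = g₀ e^(−E₀/kT) / Z = 3.05846/3.92967 = 0.7783.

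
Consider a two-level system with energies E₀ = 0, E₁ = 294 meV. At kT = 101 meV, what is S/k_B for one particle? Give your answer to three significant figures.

Eᵢ/kT = 0, 2.9109.
Z = Σ e^(−Eᵢ/kT) = e^(−0) + e^(−2.9109) = 1.0000 + 0.054427 = 1.0544.
⟨E⟩ = Σ EᵢPᵢ = 15.176 meV.
S/k_B = ln Z + ⟨E⟩/kT = ln(1.0544) + 15.176/101 = 0.052972 + 0.15026 = 0.203.

0.203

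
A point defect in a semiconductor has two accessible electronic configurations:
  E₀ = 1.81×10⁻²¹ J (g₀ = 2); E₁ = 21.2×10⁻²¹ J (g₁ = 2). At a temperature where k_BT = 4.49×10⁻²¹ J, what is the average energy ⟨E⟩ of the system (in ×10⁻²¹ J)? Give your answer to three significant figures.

2.06 ×10⁻²¹ J

Eᵢ/kT = 0.40312, 4.7216.
Z = Σ gᵢe^(−Eᵢ/kT) = 2·e^(−0.40312) + 2·e^(−4.7216) = 1.3365 + 0.017802 = 1.3543.
⟨E⟩ = Σ Eᵢ gᵢe^(−Eᵢ/kT) / Z = (1.81·1.3365 + 21.2·0.017802) / 1.3543 = 2.06 ×10⁻²¹ J.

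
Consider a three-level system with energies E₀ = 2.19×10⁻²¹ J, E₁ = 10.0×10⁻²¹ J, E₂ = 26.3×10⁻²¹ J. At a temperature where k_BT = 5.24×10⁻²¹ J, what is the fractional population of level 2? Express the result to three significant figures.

0.00813

Eᵢ/kT = 0.41794, 1.9084, 5.0191.
Z = Σ e^(−Eᵢ/kT) = e^(−0.41794) + e^(−1.9084) + e^(−5.0191) = 0.65840 + 0.14832 + 0.0066105 = 0.81333.
P₂ = e^(−E₂/kT) / Z = 0.0066105/0.81333 = 0.00813.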